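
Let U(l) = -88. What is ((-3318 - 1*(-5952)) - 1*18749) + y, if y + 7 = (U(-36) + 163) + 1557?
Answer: -14490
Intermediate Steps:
y = 1625 (y = -7 + ((-88 + 163) + 1557) = -7 + (75 + 1557) = -7 + 1632 = 1625)
((-3318 - 1*(-5952)) - 1*18749) + y = ((-3318 - 1*(-5952)) - 1*18749) + 1625 = ((-3318 + 5952) - 18749) + 1625 = (2634 - 18749) + 1625 = -16115 + 1625 = -14490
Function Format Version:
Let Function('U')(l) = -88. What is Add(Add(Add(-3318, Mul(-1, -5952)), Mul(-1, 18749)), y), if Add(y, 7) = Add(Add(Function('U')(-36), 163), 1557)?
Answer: -14490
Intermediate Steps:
y = 1625 (y = Add(-7, Add(Add(-88, 163), 1557)) = Add(-7, Add(75, 1557)) = Add(-7, 1632) = 1625)
Add(Add(Add(-3318, Mul(-1, -5952)), Mul(-1, 18749)), y) = Add(Add(Add(-3318, Mul(-1, -5952)), Mul(-1, 18749)), 1625) = Add(Add(Add(-3318, 5952), -18749), 1625) = Add(Add(2634, -18749), 1625) = Add(-16115, 1625) = -14490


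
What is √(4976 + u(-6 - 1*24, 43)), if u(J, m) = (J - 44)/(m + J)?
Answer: 11*√6942/13 ≈ 70.500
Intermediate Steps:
u(J, m) = (-44 + J)/(J + m)
√(4976 + u(-6 - 1*24, 43)) = √(4976 + (-44 + (-6 - 1*24))/((-6 - 1*24) + 43)) = √(4976 + (-44 + (-6 - 24))/((-6 - 24) + 43)) = √(4976 + (-44 - 30)/(-30 + 43)) = √(4976 - 74/13) = √(64614/13) = 11*√6942/13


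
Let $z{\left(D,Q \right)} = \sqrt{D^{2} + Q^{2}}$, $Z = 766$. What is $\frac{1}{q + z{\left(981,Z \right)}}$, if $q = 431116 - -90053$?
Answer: $\frac{521169}{271615577444} - \frac{\sqrt{1549117}}{271615577444} \approx 1.9142 \cdot 10^{-6}$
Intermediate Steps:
$q = 521169$ ($q = 431116 + 90053 = 521169$)
$\frac{1}{q + z{\left(981,Z \right)}} = \frac{1}{521169 + \sqrt{981^{2} + 766^{2}}} = \frac{1}{521169 + \sqrt{962361 + 586756}} = \frac{1}{521169 + \sqrt{1549117}}$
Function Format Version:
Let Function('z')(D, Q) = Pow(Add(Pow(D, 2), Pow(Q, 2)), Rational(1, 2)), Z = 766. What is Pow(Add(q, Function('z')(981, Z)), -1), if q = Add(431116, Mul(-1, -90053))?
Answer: Add(Rational(521169, 271615577444), Mul(Rational(-1, 271615577444), Pow(1549117, Rational(1, 2)))) ≈ 1.9142e-6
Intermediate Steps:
q = 521169 (q = Add(431116, 90053) = 521169)
Pow(Add(q, Function('z')(981, Z)), -1) = Pow(Add(521169, Pow(Add(Pow(981, 2), Pow(766, 2)), Rational(1, 2))), -1) = Pow(Add(521169, Pow(Add(962361, 586756), Rational(1, 2))), -1) = Pow(Add(521169, Pow(1549117, Rational(1, 2))), -1)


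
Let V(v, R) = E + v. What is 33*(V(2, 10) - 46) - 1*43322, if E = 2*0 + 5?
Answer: -44609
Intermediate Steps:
E = 5 (E = 0 + 5 = 5)
V(v, R) = 5 + v
33*(V(2, 10) - 46) - 1*43322 = 33*((5 + 2) - 46) - 1*43322 = 33*(7 - 46) - 43322 = 33*(-39) - 43322 = -1287 - 43322 = -44609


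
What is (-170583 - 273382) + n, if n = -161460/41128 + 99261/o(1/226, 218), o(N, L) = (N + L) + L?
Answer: -449579761669763/1013157434 ≈ -4.4374e+5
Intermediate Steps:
o(N, L) = N + 2*L (o(N, L) = (L + N) + L = N + 2*L)
n = 226678516047/1013157434 (n = -161460/41128 + 99261/(1/226 + 2*218) = -161460*1/41128 + 99261/(1/226 + 436) = -40365/10282 + 99261/(98537/226) = -40365/10282 + 99261*(226/98537) = -40365/10282 + 22432986/98537 = 226678516047/1013157434 ≈ 223.73)
(-170583 - 273382) + n = (-170583 - 273382) + 226678516047/1013157434 = -443965 + 226678516047/1013157434 = -449579761669763/1013157434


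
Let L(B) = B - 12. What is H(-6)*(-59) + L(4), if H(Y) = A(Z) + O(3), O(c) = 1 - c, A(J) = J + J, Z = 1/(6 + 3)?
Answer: 872/9 ≈ 96.889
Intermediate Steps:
Z = 1/9 ≈ 0.11111
A(J) = 2*J
L(B) = -12 + B
H(Y) = -16/9 (H(Y) = 2*(1/9) + (1 - 1*3) = 2/9 + (1 - 3) = 2/9 - 2 = -16/9)
H(-6)*(-59) + L(4) = -16/9*(-59) + (-12 + 4) = 944/9 - 8 = 872/9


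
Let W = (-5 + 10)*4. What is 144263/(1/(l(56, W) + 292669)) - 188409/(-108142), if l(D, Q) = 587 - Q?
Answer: 4574742388452065/108142 ≈ 4.2303e+10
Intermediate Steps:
W = 20 (W = 5*4 = 20)
144263/(1/(l(56, W) + 292669)) - 188409/(-108142) = 144263/(1/((587 - 1*20) + 292669)) - 188409/(-108142) = 144263/(1/((587 - 20) + 292669)) - 188409*(-1/108142) = 144263/(1/(567 + 292669)) + 188409/108142 = 144263/(1/293236) + 188409/108142 = 144263*293236 + 188409/108142 = 42303105068 + 188409/108142 = 4574742388452065/108142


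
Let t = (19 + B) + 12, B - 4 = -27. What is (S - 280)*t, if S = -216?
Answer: -3968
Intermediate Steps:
B = -23 (B = 4 - 27 = -23)
t = 8 (t = (19 - 23) + 12 = -4 + 12 = 8)
(S - 280)*t = (-216 - 280)*8 = -496*8 = -3968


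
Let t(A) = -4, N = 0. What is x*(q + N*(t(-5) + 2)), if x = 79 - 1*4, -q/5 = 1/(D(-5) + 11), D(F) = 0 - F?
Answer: -375/16 ≈ -23.438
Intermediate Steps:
D(F) = -F
q = -5/16 (q = -5/(-1*(-5) + 11) = -5/(5 + 11) = -5/16 ≈ -0.31250)
x = 75 (x = 79 - 4 = 75)
x*(q + N*(t(-5) + 2)) = 75*(-5/16 + 0*(-4 + 2)) = 75*(-5/16 + 0*(-2)) = 75*(-5/16 + 0) = 75*(-5/16) = -375/16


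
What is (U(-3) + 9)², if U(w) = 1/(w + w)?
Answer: 2809/36 ≈ 78.028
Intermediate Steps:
U(w) = 1/(2*w)
(U(-3) + 9)² = ((½)/(-3) + 9)² = ((½)*(-⅓) + 9)² = (-⅙ + 9)² = (53/6)² = 2809/36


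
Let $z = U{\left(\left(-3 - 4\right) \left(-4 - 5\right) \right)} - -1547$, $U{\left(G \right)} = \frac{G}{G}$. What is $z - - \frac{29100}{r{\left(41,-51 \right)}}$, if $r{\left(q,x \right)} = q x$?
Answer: $\frac{1069256}{697} \approx 1534.1$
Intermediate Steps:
$U{\left(G \right)} = 1$
$z = 1548$ ($z = 1 - -1547 = 1 + 1547 = 1548$)
$z - - \frac{29100}{r{\left(41,-51 \right)}} = 1548 - - \frac{29100}{41 \left(-51\right)} = 1548 - - \frac{29100}{-2091} = 1548 - \left(-29100\right) \left(- \frac{1}{2091}\right) = 1548 - \frac{9700}{697} = \frac{1069256}{697}$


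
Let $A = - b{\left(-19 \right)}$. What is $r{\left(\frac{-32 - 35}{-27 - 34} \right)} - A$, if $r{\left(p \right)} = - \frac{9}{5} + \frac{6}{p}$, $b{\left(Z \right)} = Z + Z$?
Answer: $- \frac{11503}{335} \approx -34.337$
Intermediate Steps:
$b{\left(Z \right)} = 2 Z$
$r{\left(p \right)} = - \frac{9}{5} + \frac{6}{p}$ ($r{\left(p \right)} = \left(-9\right) \frac{1}{5} + \frac{6}{p} = - \frac{9}{5} + \frac{6}{p}$)
$A = 38$ ($A = - 2 \left(-19\right) = \left(-1\right) \left(-38\right) = 38$)
$r{\left(\frac{-32 - 35}{-27 - 34} \right)} - A = \left(- \frac{9}{5} + \frac{6}{\left(-32 - 35\right) \frac{1}{-27 - 34}}\right) - 38 = \left(- \frac{9}{5} + \frac{6}{\left(-67\right) \frac{1}{-61}}\right) - 38 = \left(- \frac{9}{5} + \frac{6}{\left(-67\right) \left(- \frac{1}{61}\right)}\right) - 38 = \left(- \frac{9}{5} + \frac{6}{\frac{67}{61}}\right) - 38 = \left(- \frac{9}{5} + 6 \cdot \frac{61}{67}\right) - 38 = \left(- \frac{9}{5} + \frac{366}{67}\right) - 38 = \frac{1227}{335} - 38 = - \frac{11503}{335}$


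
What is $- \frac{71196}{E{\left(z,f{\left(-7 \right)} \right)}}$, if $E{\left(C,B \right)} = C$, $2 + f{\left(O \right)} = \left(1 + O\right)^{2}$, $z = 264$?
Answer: $- \frac{5933}{22} \approx -269.68$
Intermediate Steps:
$f{\left(O \right)} = -2 + \left(1 + O\right)^{2}$
$- \frac{71196}{E{\left(z,f{\left(-7 \right)} \right)}} = - \frac{71196}{264} = \left(-71196\right) \frac{1}{264} = - \frac{5933}{22}$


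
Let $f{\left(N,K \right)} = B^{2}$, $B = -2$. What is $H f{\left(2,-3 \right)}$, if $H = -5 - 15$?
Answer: $-80$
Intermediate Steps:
$f{\left(N,K \right)} = 4$ ($f{\left(N,K \right)} = \left(-2\right)^{2} = 4$)
$H = -20$ ($H = -5 - 15 = -20$)
$H f{\left(2,-3 \right)} = \left(-20\right) 4 = -80$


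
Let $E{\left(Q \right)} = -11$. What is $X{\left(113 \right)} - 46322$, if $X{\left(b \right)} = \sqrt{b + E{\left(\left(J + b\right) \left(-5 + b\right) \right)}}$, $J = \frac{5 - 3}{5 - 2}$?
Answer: $-46322 + \sqrt{102} \approx -46312.0$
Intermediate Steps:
$J = \frac{2}{3} \approx 0.66667$
$X{\left(b \right)} = \sqrt{-11 + b}$ ($X{\left(b \right)} = \sqrt{b - 11} = \sqrt{-11 + b}$)
$X{\left(113 \right)} - 46322 = \sqrt{-11 + 113} - 46322 = \sqrt{102} - 46322 = -46322 + \sqrt{102}$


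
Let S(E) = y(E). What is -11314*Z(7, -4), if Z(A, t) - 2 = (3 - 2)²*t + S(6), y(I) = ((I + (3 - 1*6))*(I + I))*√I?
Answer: 22628 - 407304*√6 ≈ -9.7506e+5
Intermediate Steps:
y(I) = 2*I^(3/2)*(-3 + I) (y(I) = ((I + (3 - 6))*(2*I))*√I = ((I - 3)*(2*I))*√I = ((-3 + I)*(2*I))*√I = (2*I*(-3 + I))*√I = 2*I^(3/2)*(-3 + I))
S(E) = 2*E^(3/2)*(-3 + E)
Z(A, t) = 2 + t + 36*√6 (Z(A, t) = 2 + ((3 - 2)²*t + 2*6^(3/2)*(-3 + 6)) = 2 + (1²*t + 2*(6*√6)*3) = 2 + (1*t + 36*√6) = 2 + (t + 36*√6) = 2 + t + 36*√6)
-11314*Z(7, -4) = -11314*(2 - 4 + 36*√6) = -11314*(-2 + 36*√6) = 22628 - 407304*√6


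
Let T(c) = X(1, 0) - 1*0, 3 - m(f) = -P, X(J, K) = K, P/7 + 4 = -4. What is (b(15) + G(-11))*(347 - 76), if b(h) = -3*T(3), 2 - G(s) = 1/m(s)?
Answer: 28997/53 ≈ 547.11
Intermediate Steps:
P = -56 (P = -28 + 7*(-4) = -28 - 28 = -56)
m(f) = -53 (m(f) = 3 - (-1)*(-56) = 3 - 1*56 = 3 - 56 = -53)
G(s) = 107/53 (G(s) = 2 - 1/(-53) = 2 - 1*(-1/53) = 2 + 1/53 = 107/53)
T(c) = 0 (T(c) = 0 - 1*0 = 0 + 0 = 0)
b(h) = 0 (b(h) = -3*0 = 0)
(b(15) + G(-11))*(347 - 76) = (0 + 107/53)*(347 - 76) = (107/53)*271 = 28997/53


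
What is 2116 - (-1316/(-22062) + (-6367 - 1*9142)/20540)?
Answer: 36891842023/17428980 ≈ 2116.7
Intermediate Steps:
2116 - (-1316/(-22062) + (-6367 - 1*9142)/20540) = 2116 - (-1316*(-1/22062) + (-6367 - 9142)*(1/20540)) = 2116 - (658/11031 - 15509*1/20540) = 2116 - (658/11031 - 1193/1580) = 2116 - 1*(-12120343/17428980) = 2116 + 12120343/17428980 = 36891842023/17428980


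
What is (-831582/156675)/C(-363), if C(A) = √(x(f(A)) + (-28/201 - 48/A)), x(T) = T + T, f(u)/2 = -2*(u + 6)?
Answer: -1524567*√3490395351/906895010975 ≈ -0.099318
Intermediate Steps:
f(u) = -24 - 4*u (f(u) = 2*(-2*(u + 6)) = 2*(-2*(6 + u)) = 2*(-12 - 2*u) = -24 - 4*u)
x(T) = 2*T
C(A) = √(-9676/201 - 48/A - 8*A) (C(A) = √(2*(-24 - 4*A) + (-28/201 - 48/A)) = √((-48 - 8*A) + (-28*1/201 - 48/A)) = √((-48 - 8*A) + (-28/201 - 48/A)) = √(-9676/201 - 48/A - 8*A))
(-831582/156675)/C(-363) = (-831582/156675)/((2*√(-486219 - 484812/(-363) - 80802*(-363))/201)) = (-831582*1/156675)/((2*√(-486219 - 484812*(-1/363) + 29331126)/201)) = -277194*201/(2*√(-486219 + 161604/121 + 29331126))/52225 = -277194*11*√3490395351/34730302/52225 = -1524567*√3490395351/906895010975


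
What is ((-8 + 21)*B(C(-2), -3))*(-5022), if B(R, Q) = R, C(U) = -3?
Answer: 195858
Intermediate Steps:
((-8 + 21)*B(C(-2), -3))*(-5022) = ((-8 + 21)*(-3))*(-5022) = (13*(-3))*(-5022) = -39*(-5022) = 195858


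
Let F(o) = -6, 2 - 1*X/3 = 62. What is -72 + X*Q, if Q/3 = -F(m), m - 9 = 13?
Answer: -3312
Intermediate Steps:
m = 22 (m = 9 + 13 = 22)
X = -180 (X = 6 - 3*62 = 6 - 186 = -180)
Q = 18 (Q = 3*(-1*(-6)) = 3*6 = 18)
-72 + X*Q = -72 - 180*18 = -72 - 3240 = -3312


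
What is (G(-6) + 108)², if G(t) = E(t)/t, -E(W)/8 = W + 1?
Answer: 92416/9 ≈ 10268.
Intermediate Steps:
E(W) = -8 - 8*W (E(W) = -8*(W + 1) = -8*(1 + W) = -8 - 8*W)
G(t) = (-8 - 8*t)/t
(G(-6) + 108)² = ((-8 - 8/(-6)) + 108)² = ((-8 - 8*(-⅙)) + 108)² = ((-8 + 4/3) + 108)² = (-20/3 + 108)² = (304/3)² = 92416/9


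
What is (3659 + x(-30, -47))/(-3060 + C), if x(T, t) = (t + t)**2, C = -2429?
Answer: -12495/5489 ≈ -2.2764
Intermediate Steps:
x(T, t) = 4*t**2 (x(T, t) = (2*t)**2 = 4*t**2)
(3659 + x(-30, -47))/(-3060 + C) = (3659 + 4*(-47)**2)/(-3060 - 2429) = (3659 + 4*2209)/(-5489) = (3659 + 8836)*(-1/5489) = 12495*(-1/5489) = -12495/5489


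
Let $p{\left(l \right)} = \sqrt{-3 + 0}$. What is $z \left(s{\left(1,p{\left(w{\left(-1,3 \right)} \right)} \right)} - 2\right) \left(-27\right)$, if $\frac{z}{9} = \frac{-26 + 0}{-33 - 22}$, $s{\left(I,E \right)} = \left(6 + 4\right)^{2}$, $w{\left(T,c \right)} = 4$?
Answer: $- \frac{619164}{55} \approx -11258.0$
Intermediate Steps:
$p{\left(l \right)} = i \sqrt{3}$ ($p{\left(l \right)} = \sqrt{-3} = i \sqrt{3}$)
$s{\left(I,E \right)} = 100$ ($s{\left(I,E \right)} = 10^{2} = 100$)
$z = \frac{234}{55}$ ($z = 9 \frac{-26 + 0}{-33 - 22} = 9 \left(- \frac{26}{-55}\right) = 9 \left(\left(-26\right) \left(- \frac{1}{55}\right)\right) = 9 \cdot \frac{26}{55} = \frac{234}{55} \approx 4.2545$)
$z \left(s{\left(1,p{\left(w{\left(-1,3 \right)} \right)} \right)} - 2\right) \left(-27\right) = \frac{234 \left(100 - 2\right)}{55} \left(-27\right) = \frac{234}{55} \cdot 98 \left(-27\right) = \frac{22932}{55} \left(-27\right) = - \frac{619164}{55}$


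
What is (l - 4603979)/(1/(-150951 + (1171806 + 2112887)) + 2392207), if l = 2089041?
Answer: -7881166837996/7496559548595 ≈ -1.0513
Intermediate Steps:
(l - 4603979)/(1/(-150951 + (1171806 + 2112887)) + 2392207) = (2089041 - 4603979)/(1/(-150951 + (1171806 + 2112887)) + 2392207) = -2514938/(1/(-150951 + 3284693) + 2392207) = -2514938/(1/3133742 + 2392207) = -2514938/7496559548595/3133742 = -2514938*3133742/7496559548595 = -7881166837996/7496559548595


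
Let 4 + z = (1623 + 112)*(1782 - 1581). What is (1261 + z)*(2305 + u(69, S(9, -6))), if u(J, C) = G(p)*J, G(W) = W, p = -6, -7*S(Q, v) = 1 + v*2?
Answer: 661834872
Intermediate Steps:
S(Q, v) = -1/7 - 2*v/7 (S(Q, v) = -(1 + v*2)/7 = -(1 + 2*v)/7 = -1/7 - 2*v/7)
u(J, C) = -6*J
z = 348731 (z = -4 + (1623 + 112)*(1782 - 1581) = -4 + 1735*201 = -4 + 348735 = 348731)
(1261 + z)*(2305 + u(69, S(9, -6))) = (1261 + 348731)*(2305 - 6*69) = 349992*(2305 - 414) = 349992*1891 = 661834872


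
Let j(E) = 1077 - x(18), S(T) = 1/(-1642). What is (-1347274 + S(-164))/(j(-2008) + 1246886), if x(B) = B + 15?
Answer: -2212223909/2049101060 ≈ -1.0796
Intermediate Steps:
S(T) = -1/1642
x(B) = 15 + B
j(E) = 1044 (j(E) = 1077 - (15 + 18) = 1077 - 1*33 = 1077 - 33 = 1044)
(-1347274 + S(-164))/(j(-2008) + 1246886) = (-1347274 - 1/1642)/(1044 + 1246886) = -2212223909/1642/1247930 = -2212223909/1642*1/1247930 = -2212223909/2049101060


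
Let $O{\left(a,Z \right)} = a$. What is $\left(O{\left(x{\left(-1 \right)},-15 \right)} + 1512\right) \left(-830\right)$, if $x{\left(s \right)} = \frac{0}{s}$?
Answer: $-1254960$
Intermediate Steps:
$x{\left(s \right)} = 0$
$\left(O{\left(x{\left(-1 \right)},-15 \right)} + 1512\right) \left(-830\right) = \left(0 + 1512\right) \left(-830\right) = 1512 \left(-830\right) = -1254960$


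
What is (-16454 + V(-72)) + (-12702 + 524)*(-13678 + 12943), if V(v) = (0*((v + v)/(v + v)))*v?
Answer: 8934376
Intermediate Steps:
V(v) = 0 (V(v) = (0*((2*v)/((2*v))))*v = (0*((2*v)*(1/(2*v))))*v = (0*1)*v = 0*v = 0)
(-16454 + V(-72)) + (-12702 + 524)*(-13678 + 12943) = (-16454 + 0) + (-12702 + 524)*(-13678 + 12943) = -16454 - 12178*(-735) = -16454 + 8950830 = 8934376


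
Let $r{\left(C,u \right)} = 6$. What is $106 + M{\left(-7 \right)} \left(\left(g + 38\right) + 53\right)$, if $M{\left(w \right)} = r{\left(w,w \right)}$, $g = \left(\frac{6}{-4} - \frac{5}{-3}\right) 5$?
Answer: $657$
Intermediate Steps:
$g = \frac{5}{6}$ ($g = \left(6 \left(- \frac{1}{4}\right) - - \frac{5}{3}\right) 5 = \left(- \frac{3}{2} + \frac{5}{3}\right) 5 = \frac{1}{6} \cdot 5 = \frac{5}{6} \approx 0.83333$)
$M{\left(w \right)} = 6$
$106 + M{\left(-7 \right)} \left(\left(g + 38\right) + 53\right) = 106 + 6 \left(\left(\frac{5}{6} + 38\right) + 53\right) = 106 + 6 \left(\frac{233}{6} + 53\right) = 106 + 6 \cdot \frac{551}{6} = 106 + 551 = 657$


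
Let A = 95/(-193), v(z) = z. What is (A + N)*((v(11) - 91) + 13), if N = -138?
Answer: 1790843/193 ≈ 9279.0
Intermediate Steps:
A = -95/193 (A = 95*(-1/193) = -95/193 ≈ -0.49223)
(A + N)*((v(11) - 91) + 13) = (-95/193 - 138)*((11 - 91) + 13) = -26729*(-80 + 13)/193 = -26729/193*(-67) = 1790843/193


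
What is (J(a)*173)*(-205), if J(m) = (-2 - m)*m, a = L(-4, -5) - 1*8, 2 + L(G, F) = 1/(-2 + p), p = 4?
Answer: 10107525/4 ≈ 2.5269e+6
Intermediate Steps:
L(G, F) = -3/2 (L(G, F) = -2 + 1/(-2 + 4) = -2 + 1/2 = -2 + ½ = -3/2)
a = -19/2 (a = -3/2 - 1*8 = -3/2 - 8 = -19/2 ≈ -9.5000)
J(m) = m*(-2 - m)
(J(a)*173)*(-205) = (-1*(-19/2)*(2 - 19/2)*173)*(-205) = (-1*(-19/2)*(-15/2)*173)*(-205) = -285/4*173*(-205) = -49305/4*(-205) = 10107525/4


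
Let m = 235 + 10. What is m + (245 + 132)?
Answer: 622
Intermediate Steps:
m = 245
m + (245 + 132) = 245 + (245 + 132) = 245 + 377 = 622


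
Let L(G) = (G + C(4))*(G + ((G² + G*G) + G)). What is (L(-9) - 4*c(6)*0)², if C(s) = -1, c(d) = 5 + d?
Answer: 2073600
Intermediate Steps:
L(G) = (-1 + G)*(2*G + 2*G²) (L(G) = (G - 1)*(G + ((G² + G*G) + G)) = (-1 + G)*(G + ((G² + G²) + G)) = (-1 + G)*(G + (2*G² + G)) = (-1 + G)*(G + (G + 2*G²)) = (-1 + G)*(2*G + 2*G²))
(L(-9) - 4*c(6)*0)² = (2*(-9)*(-1 + (-9)²) - 4*(5 + 6)*0)² = (2*(-9)*(-1 + 81) - 4*11*0)² = (2*(-9)*80 - 44*0)² = (-1440 + 0)² = (-1440)² = 2073600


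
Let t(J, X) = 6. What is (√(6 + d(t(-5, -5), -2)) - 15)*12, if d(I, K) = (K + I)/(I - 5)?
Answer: -180 + 12*√10 ≈ -142.05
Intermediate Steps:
d(I, K) = (I + K)/(-5 + I)
(√(6 + d(t(-5, -5), -2)) - 15)*12 = (√(6 + (6 - 2)/(-5 + 6)) - 15)*12 = (√(6 + 4/1) - 15)*12 = (√(6 + 1*4) - 15)*12 = (√(6 + 4) - 15)*12 = (√10 - 15)*12 = (-15 + √10)*12 = -180 + 12*√10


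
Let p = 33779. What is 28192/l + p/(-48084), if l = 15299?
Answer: 838799207/735637116 ≈ 1.1402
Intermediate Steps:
28192/l + p/(-48084) = 28192/15299 + 33779/(-48084) = 28192*(1/15299) + 33779*(-1/48084) = 28192/15299 - 33779/48084 = 838799207/735637116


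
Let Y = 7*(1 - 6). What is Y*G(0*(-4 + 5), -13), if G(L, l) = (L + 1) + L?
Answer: -35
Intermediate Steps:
G(L, l) = 1 + 2*L (G(L, l) = (1 + L) + L = 1 + 2*L)
Y = -35 (Y = 7*(-5) = -35)
Y*G(0*(-4 + 5), -13) = -35*(1 + 2*(0*(-4 + 5))) = -35*(1 + 2*(0*1)) = -35*(1 + 2*0) = -35*(1 + 0) = -35*1 = -35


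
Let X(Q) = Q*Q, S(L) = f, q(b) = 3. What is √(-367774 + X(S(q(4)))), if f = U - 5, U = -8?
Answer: 3*I*√40845 ≈ 606.3*I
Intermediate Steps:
f = -13 (f = -8 - 5 = -13)
S(L) = -13
X(Q) = Q²
√(-367774 + X(S(q(4)))) = √(-367774 + (-13)²) = √(-367774 + 169) = √(-367605) = 3*I*√40845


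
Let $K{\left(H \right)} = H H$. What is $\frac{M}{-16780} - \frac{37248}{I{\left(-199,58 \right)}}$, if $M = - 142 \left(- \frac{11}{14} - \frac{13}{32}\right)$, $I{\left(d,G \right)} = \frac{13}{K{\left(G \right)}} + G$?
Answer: $- \frac{6728336482587}{10477432000} \approx -642.17$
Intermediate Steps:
$K{\left(H \right)} = H^{2}$
$I{\left(d,G \right)} = G + \frac{13}{G^{2}}$ ($I{\left(d,G \right)} = \frac{13}{G^{2}} + G = G + \frac{13}{G^{2}}$)
$M = \frac{18957}{112}$ ($M = - 142 \left(\left(-11\right) \frac{1}{14} - \frac{13}{32}\right) = - 142 \left(- \frac{11}{14} - \frac{13}{32}\right) = \left(-142\right) \left(- \frac{267}{224}\right) = \frac{18957}{112} \approx 169.26$)
$\frac{M}{-16780} - \frac{37248}{I{\left(-199,58 \right)}} = \frac{18957}{112 \left(-16780\right)} - \frac{37248}{58 + \frac{13}{3364}} = \frac{18957}{112} \left(- \frac{1}{16780}\right) - \frac{37248}{58 + 13 \cdot \frac{1}{3364}} = - \frac{18957}{1879360} - \frac{37248}{58 + \frac{13}{3364}} = - \frac{18957}{1879360} - \frac{37248}{\frac{195125}{3364}} = - \frac{18957}{1879360} - \frac{125302272}{195125} = - \frac{6728336482587}{10477432000}$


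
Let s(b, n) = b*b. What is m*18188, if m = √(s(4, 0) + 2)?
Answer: 54564*√2 ≈ 77165.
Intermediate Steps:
s(b, n) = b²
m = 3*√2 (m = √(4² + 2) = √(16 + 2) = √18 = 3*√2 ≈ 4.2426)
m*18188 = (3*√2)*18188 = 54564*√2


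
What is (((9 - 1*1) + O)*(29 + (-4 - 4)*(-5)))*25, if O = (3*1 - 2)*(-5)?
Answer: 5175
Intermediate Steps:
O = -5 (O = (3 - 2)*(-5) = 1*(-5) = -5)
(((9 - 1*1) + O)*(29 + (-4 - 4)*(-5)))*25 = (((9 - 1*1) - 5)*(29 + (-4 - 4)*(-5)))*25 = (((9 - 1) - 5)*(29 - 8*(-5)))*25 = ((8 - 5)*(29 + 40))*25 = (3*69)*25 = 207*25 = 5175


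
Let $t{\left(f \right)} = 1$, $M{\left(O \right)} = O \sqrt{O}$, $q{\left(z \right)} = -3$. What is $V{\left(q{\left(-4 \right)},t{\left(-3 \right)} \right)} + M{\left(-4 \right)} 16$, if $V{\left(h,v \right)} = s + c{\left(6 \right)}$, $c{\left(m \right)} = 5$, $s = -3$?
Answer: $2 - 128 i \approx 2.0 - 128.0 i$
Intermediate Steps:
$M{\left(O \right)} = O^{\frac{3}{2}}$
$V{\left(h,v \right)} = 2$ ($V{\left(h,v \right)} = -3 + 5 = 2$)
$V{\left(q{\left(-4 \right)},t{\left(-3 \right)} \right)} + M{\left(-4 \right)} 16 = 2 + \left(-4\right)^{\frac{3}{2}} \cdot 16 = 2 + - 8 i 16 = 2 - 128 i$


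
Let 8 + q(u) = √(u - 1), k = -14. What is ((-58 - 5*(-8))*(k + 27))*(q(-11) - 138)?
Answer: 34164 - 468*I*√3 ≈ 34164.0 - 810.6*I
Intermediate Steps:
q(u) = -8 + √(-1 + u) (q(u) = -8 + √(u - 1) = -8 + √(-1 + u))
((-58 - 5*(-8))*(k + 27))*(q(-11) - 138) = ((-58 - 5*(-8))*(-14 + 27))*((-8 + √(-1 - 11)) - 138) = ((-58 + 40)*13)*((-8 + √(-12)) - 138) = (-18*13)*((-8 + 2*I*√3) - 138) = -234*(-146 + 2*I*√3) = 34164 - 468*I*√3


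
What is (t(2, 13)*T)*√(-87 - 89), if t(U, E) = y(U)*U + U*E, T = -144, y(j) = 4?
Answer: -19584*I*√11 ≈ -64953.0*I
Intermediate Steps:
t(U, E) = 4*U + E*U (t(U, E) = 4*U + U*E = 4*U + E*U)
(t(2, 13)*T)*√(-87 - 89) = ((2*(4 + 13))*(-144))*√(-87 - 89) = ((2*17)*(-144))*√(-176) = (34*(-144))*(4*I*√11) = -19584*I*√11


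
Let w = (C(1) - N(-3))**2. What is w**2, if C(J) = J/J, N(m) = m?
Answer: 256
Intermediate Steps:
C(J) = 1
w = 16 (w = (1 - 1*(-3))**2 = (1 + 3)**2 = 4**2 = 16)
w**2 = 16**2 = 256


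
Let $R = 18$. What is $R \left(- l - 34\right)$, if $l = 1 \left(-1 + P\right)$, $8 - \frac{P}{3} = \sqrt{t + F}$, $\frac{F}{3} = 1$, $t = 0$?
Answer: $-1026 + 54 \sqrt{3} \approx -932.47$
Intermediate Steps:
$F = 3$ ($F = 3 \cdot 1 = 3$)
$P = 24 - 3 \sqrt{3}$ ($P = 24 - 3 \sqrt{0 + 3} = 24 - 3 \sqrt{3} \approx 18.804$)
$l = 23 - 3 \sqrt{3}$ ($l = 1 \left(-1 + \left(24 - 3 \sqrt{3}\right)\right) = 1 \left(23 - 3 \sqrt{3}\right) = 23 - 3 \sqrt{3} \approx 17.804$)
$R \left(- l - 34\right) = 18 \left(- (23 - 3 \sqrt{3}) - 34\right) = 18 \left(\left(-23 + 3 \sqrt{3}\right) - 34\right) = 18 \left(-57 + 3 \sqrt{3}\right) = -1026 + 54 \sqrt{3}$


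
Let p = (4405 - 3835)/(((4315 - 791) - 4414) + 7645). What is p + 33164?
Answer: 44804678/1351 ≈ 33164.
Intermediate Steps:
p = 114/1351 (p = 570/((3524 - 4414) + 7645) = 570/(-890 + 7645) = 570/6755 = 570*(1/6755) = 114/1351 ≈ 0.084382)
p + 33164 = 114/1351 + 33164 = 44804678/1351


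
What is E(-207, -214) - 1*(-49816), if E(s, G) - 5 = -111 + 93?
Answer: 49803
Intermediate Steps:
E(s, G) = -13 (E(s, G) = 5 + (-111 + 93) = 5 - 18 = -13)
E(-207, -214) - 1*(-49816) = -13 - 1*(-49816) = -13 + 49816 = 49803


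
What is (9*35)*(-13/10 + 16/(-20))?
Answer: -1323/2 ≈ -661.50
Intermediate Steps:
(9*35)*(-13/10 + 16/(-20)) = 315*(-13*1/10 + 16*(-1/20)) = 315*(-13/10 - 4/5) = 315*(-21/10) = -1323/2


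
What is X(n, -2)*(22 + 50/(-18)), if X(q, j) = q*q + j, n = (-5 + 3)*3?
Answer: 5882/9 ≈ 653.56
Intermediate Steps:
n = -6 (n = -2*3 = -6)
X(q, j) = j + q² (X(q, j) = q² + j = j + q²)
X(n, -2)*(22 + 50/(-18)) = (-2 + (-6)²)*(22 + 50/(-18)) = (-2 + 36)*(22 + 50*(-1/18)) = 34*(22 - 25/9) = 34*(173/9) = 5882/9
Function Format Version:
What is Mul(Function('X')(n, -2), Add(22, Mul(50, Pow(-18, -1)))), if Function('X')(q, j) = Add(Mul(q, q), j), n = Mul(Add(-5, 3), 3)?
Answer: Rational(5882, 9) ≈ 653.56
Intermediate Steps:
n = -6 (n = Mul(-2, 3) = -6)
Function('X')(q, j) = Add(j, Pow(q, 2)) (Function('X')(q, j) = Add(Pow(q, 2), j) = Add(j, Pow(q, 2)))
Mul(Function('X')(n, -2), Add(22, Mul(50, Pow(-18, -1)))) = Mul(Add(-2, Pow(-6, 2)), Add(22, Mul(50, Pow(-18, -1)))) = Mul(Add(-2, 36), Add(22, Mul(50, Rational(-1, 18)))) = Mul(34, Add(22, Rational(-25, 9))) = Mul(34, Rational(173, 9)) = Rational(5882, 9)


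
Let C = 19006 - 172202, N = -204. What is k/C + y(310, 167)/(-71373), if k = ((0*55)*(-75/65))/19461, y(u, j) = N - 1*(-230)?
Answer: -26/71373 ≈ -0.00036428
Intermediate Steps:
y(u, j) = 26 (y(u, j) = -204 - 1*(-230) = -204 + 230 = 26)
k = 0 (k = (0*(-75*1/65))*(1/19461) = (0*(-15/13))*(1/19461) = 0*(1/19461) = 0)
C = -153196
k/C + y(310, 167)/(-71373) = 0/(-153196) + 26/(-71373) = 0*(-1/153196) + 26*(-1/71373) = 0 - 26/71373 = -26/71373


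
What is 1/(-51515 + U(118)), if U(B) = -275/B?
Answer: -118/6079045 ≈ -1.9411e-5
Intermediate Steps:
1/(-51515 + U(118)) = 1/(-51515 - 275/118) = 1/(-6079045/118) = -118/6079045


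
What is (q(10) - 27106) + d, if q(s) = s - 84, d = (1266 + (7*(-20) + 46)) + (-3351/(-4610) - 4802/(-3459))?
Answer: -414689579591/15945990 ≈ -26006.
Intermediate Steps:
d = 18722428609/15945990 (d = (1266 + (-140 + 46)) + (-3351*(-1/4610) - 4802*(-1/3459)) = (1266 - 94) + (3351/4610 + 4802/3459) = 1172 + 33728329/15945990 = 18722428609/15945990 ≈ 1174.1)
q(s) = -84 + s
(q(10) - 27106) + d = ((-84 + 10) - 27106) + 18722428609/15945990 = (-74 - 27106) + 18722428609/15945990 = -27180 + 18722428609/15945990 = -414689579591/15945990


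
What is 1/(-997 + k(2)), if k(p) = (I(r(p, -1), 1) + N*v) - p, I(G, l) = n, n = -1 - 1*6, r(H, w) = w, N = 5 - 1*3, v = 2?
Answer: -1/1002 ≈ -0.00099800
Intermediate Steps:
N = 2 (N = 5 - 3 = 2)
n = -7 (n = -1 - 6 = -7)
I(G, l) = -7
k(p) = -3 - p (k(p) = (-7 + 2*2) - p = (-7 + 4) - p = -3 - p)
1/(-997 + k(2)) = 1/(-997 + (-3 - 1*2)) = 1/(-997 + (-3 - 2)) = 1/(-997 - 5) = 1/(-1002) = -1/1002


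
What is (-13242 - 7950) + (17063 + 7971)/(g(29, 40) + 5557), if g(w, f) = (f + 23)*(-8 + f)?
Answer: -160461982/7573 ≈ -21189.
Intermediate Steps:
g(w, f) = (-8 + f)*(23 + f) (g(w, f) = (23 + f)*(-8 + f) = (-8 + f)*(23 + f))
(-13242 - 7950) + (17063 + 7971)/(g(29, 40) + 5557) = (-13242 - 7950) + (17063 + 7971)/((-184 + 40**2 + 15*40) + 5557) = -21192 + 25034/((-184 + 1600 + 600) + 5557) = -21192 + 25034/(2016 + 5557) = -21192 + 25034/7573 = -160461982/7573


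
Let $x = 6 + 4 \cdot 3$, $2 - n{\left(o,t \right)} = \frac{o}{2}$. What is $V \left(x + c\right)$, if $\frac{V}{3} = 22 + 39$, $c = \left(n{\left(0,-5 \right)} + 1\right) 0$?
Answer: $3294$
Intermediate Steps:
$n{\left(o,t \right)} = 2 - \frac{o}{2}$
$c = 0$ ($c = \left(\left(2 - 0\right) + 1\right) 0 = \left(\left(2 + 0\right) + 1\right) 0 = \left(2 + 1\right) 0 = 3 \cdot 0 = 0$)
$V = 183$ ($V = 3 \left(22 + 39\right) = 3 \cdot 61 = 183$)
$x = 18$ ($x = 6 + 12 = 18$)
$V \left(x + c\right) = 183 \left(18 + 0\right) = 183 \cdot 18 = 3294$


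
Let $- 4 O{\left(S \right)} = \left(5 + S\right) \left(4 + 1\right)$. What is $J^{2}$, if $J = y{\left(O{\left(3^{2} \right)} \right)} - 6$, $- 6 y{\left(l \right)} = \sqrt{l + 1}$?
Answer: $\frac{853}{24} + i \sqrt{66} \approx 35.542 + 8.124 i$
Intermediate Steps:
$O{\left(S \right)} = - \frac{25}{4} - \frac{5 S}{4}$ ($O{\left(S \right)} = - \frac{\left(5 + S\right) \left(4 + 1\right)}{4} = - \frac{\left(5 + S\right) 5}{4} = - \frac{25 + 5 S}{4} = - \frac{25}{4} - \frac{5 S}{4}$)
$y{\left(l \right)} = - \frac{\sqrt{1 + l}}{6}$ ($y{\left(l \right)} = - \frac{\sqrt{l + 1}}{6} = - \frac{\sqrt{1 + l}}{6}$)
$J = -6 - \frac{i \sqrt{66}}{12}$ ($J = - \frac{\sqrt{1 - \left(\frac{25}{4} + \frac{5 \cdot 3^{2}}{4}\right)}}{6} - 6 = - \frac{\sqrt{1 - \frac{35}{2}}}{6} - 6 = - \frac{\sqrt{- \frac{33}{2}}}{6} - 6 = - \frac{\frac{1}{2} i \sqrt{66}}{6} - 6 = - \frac{i \sqrt{66}}{12} - 6 = -6 - \frac{i \sqrt{66}}{12} \approx -6.0 - 0.677 i$)
$J^{2} = \left(-6 - \frac{i \sqrt{66}}{12}\right)^{2}$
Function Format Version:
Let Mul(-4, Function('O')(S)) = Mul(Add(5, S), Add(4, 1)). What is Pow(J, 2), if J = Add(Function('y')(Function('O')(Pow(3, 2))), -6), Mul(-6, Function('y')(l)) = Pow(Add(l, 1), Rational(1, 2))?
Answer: Add(Rational(853, 24), Mul(I, Pow(66, Rational(1, 2)))) ≈ Add(35.542, Mul(8.1240, I))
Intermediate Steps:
Function('O')(S) = Add(Rational(-25, 4), Mul(Rational(-5, 4), S)) (Function('O')(S) = Mul(Rational(-1, 4), Mul(Add(5, S), Add(4, 1))) = Mul(Rational(-1, 4), Mul(Add(5, S), 5)) = Mul(Rational(-1, 4), Add(25, Mul(5, S))) = Add(Rational(-25, 4), Mul(Rational(-5, 4), S)))
Function('y')(l) = Mul(Rational(-1, 6), Pow(Add(1, l), Rational(1, 2))) (Function('y')(l) = Mul(Rational(-1, 6), Pow(Add(l, 1), Rational(1, 2))) = Mul(Rational(-1, 6), Pow(Add(1, l), Rational(1, 2))))
J = Add(-6, Mul(Rational(-1, 12), I, Pow(66, Rational(1, 2)))) (J = Add(Mul(Rational(-1, 6), Pow(Add(1, Add(Rational(-25, 4), Mul(Rational(-5, 4), Pow(3, 2)))), Rational(1, 2))), -6) = Add(Mul(Rational(-1, 6), Pow(Add(1, Add(Rational(-25, 4), Mul(Rational(-5, 4), 9))), Rational(1, 2))), -6) = Add(Mul(Rational(-1, 6), Pow(Add(1, Add(Rational(-25, 4), Rational(-45, 4))), Rational(1, 2))), -6) = Add(Mul(Rational(-1, 6), Pow(Add(1, Rational(-35, 2)), Rational(1, 2))), -6) = Add(Mul(Rational(-1, 6), Pow(Rational(-33, 2), Rational(1, 2))), -6) = Add(Mul(Rational(-1, 6), Mul(Rational(1, 2), I, Pow(66, Rational(1, 2)))), -6) = Add(Mul(Rational(-1, 12), I, Pow(66, Rational(1, 2))), -6) = Add(-6, Mul(Rational(-1, 12), I, Pow(66, Rational(1, 2)))) ≈ Add(-6.0000, Mul(-0.67700, I)))
Pow(J, 2) = Pow(Add(-6, Mul(Rational(-1, 12), I, Pow(66, Rational(1, 2)))), 2)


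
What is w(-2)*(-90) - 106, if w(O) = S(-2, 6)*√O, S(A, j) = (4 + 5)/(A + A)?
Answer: -106 + 405*I*√2/2 ≈ -106.0 + 286.38*I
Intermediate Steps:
S(A, j) = 9/(2*A) (S(A, j) = 9/((2*A)) = 9*(1/(2*A)) = 9/(2*A))
w(O) = -9*√O/4 (w(O) = ((9/2)/(-2))*√O = ((9/2)*(-½))*√O = -9*√O/4)
w(-2)*(-90) - 106 = -9*I*√2/4*(-90) - 106 = 405*I*√2/2 - 106 = -106 + 405*I*√2/2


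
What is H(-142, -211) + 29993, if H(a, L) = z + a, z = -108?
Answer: 29743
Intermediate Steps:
H(a, L) = -108 + a
H(-142, -211) + 29993 = (-108 - 142) + 29993 = -250 + 29993 = 29743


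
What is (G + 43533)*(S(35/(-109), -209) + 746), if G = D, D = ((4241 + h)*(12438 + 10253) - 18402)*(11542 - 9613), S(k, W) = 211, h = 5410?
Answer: 404234769594348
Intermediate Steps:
D = 422397834831 (D = ((4241 + 5410)*(12438 + 10253) - 18402)*(11542 - 9613) = (9651*22691 - 18402)*1929 = (218990841 - 18402)*1929 = 218972439*1929 = 422397834831)
G = 422397834831
(G + 43533)*(S(35/(-109), -209) + 746) = (422397834831 + 43533)*(211 + 746) = 422397878364*957 = 404234769594348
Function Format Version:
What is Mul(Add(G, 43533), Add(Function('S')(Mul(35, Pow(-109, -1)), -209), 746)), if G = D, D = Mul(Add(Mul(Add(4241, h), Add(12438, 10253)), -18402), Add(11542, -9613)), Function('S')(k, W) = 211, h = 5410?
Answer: 404234769594348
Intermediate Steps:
D = 422397834831 (D = Mul(Add(Mul(Add(4241, 5410), Add(12438, 10253)), -18402), Add(11542, -9613)) = Mul(Add(Mul(9651, 22691), -18402), 1929) = Mul(Add(218990841, -18402), 1929) = Mul(218972439, 1929) = 422397834831)
G = 422397834831
Mul(Add(G, 43533), Add(Function('S')(Mul(35, Pow(-109, -1)), -209), 746)) = Mul(Add(422397834831, 43533), Add(211, 746)) = Mul(422397878364, 957) = 404234769594348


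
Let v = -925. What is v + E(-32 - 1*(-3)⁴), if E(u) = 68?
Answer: -857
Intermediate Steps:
v + E(-32 - 1*(-3)⁴) = -925 + 68 = -857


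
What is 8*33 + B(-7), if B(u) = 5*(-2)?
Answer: 254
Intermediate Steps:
B(u) = -10
8*33 + B(-7) = 8*33 - 10 = 264 - 10 = 254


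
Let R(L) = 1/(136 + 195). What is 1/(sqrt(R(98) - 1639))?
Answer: -I*sqrt(44892537)/271254 ≈ -0.024701*I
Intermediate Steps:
R(L) = 1/331
1/(sqrt(R(98) - 1639)) = 1/(sqrt(1/331 - 1639)) = 1/(sqrt(-542508/331)) = 1/(2*I*sqrt(44892537)/331) = -I*sqrt(44892537)/271254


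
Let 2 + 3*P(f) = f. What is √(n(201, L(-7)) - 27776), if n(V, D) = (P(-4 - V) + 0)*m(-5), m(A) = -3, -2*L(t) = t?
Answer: I*√27569 ≈ 166.04*I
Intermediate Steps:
L(t) = -t/2
P(f) = -⅔ + f/3
n(V, D) = 6 + V (n(V, D) = ((-⅔ + (-4 - V)/3) + 0)*(-3) = ((-⅔ + (-4/3 - V/3)) + 0)*(-3) = ((-2 - V/3) + 0)*(-3) = (-2 - V/3)*(-3) = 6 + V)
√(n(201, L(-7)) - 27776) = √((6 + 201) - 27776) = √(207 - 27776) = √(-27569) = I*√27569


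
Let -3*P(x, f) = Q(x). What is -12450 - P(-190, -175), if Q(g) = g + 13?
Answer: -12509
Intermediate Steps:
Q(g) = 13 + g
P(x, f) = -13/3 - x/3 (P(x, f) = -(13 + x)/3 = -13/3 - x/3)
-12450 - P(-190, -175) = -12450 - (-13/3 - ⅓*(-190)) = -12450 - (-13/3 + 190/3) = -12450 - 1*59 = -12450 - 59 = -12509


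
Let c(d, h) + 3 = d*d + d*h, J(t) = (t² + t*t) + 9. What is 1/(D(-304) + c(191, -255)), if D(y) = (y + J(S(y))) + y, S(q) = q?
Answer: 1/172006 ≈ 5.8138e-6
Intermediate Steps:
J(t) = 9 + 2*t² (J(t) = (t² + t²) + 9 = 2*t² + 9 = 9 + 2*t²)
c(d, h) = -3 + d² + d*h (c(d, h) = -3 + (d*d + d*h) = -3 + (d² + d*h) = -3 + d² + d*h)
D(y) = 9 + 2*y + 2*y² (D(y) = (y + (9 + 2*y²)) + y = (9 + y + 2*y²) + y = 9 + 2*y + 2*y²)
1/(D(-304) + c(191, -255)) = 1/((9 + 2*(-304) + 2*(-304)²) + (-3 + 191² + 191*(-255))) = 1/((9 - 608 + 2*92416) + (-3 + 36481 - 48705)) = 1/((9 - 608 + 184832) - 12227) = 1/(184233 - 12227) = 1/172006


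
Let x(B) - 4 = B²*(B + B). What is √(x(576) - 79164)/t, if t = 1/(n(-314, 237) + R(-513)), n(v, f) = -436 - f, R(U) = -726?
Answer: -2798*√95531698 ≈ -2.7348e+7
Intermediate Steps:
x(B) = 4 + 2*B³ (x(B) = 4 + B²*(B + B) = 4 + B²*(2*B) = 4 + 2*B³)
t = -1/1399 (t = 1/((-436 - 1*237) - 726) = 1/((-436 - 237) - 726) = 1/(-673 - 726) = 1/(-1399) = -1/1399 ≈ -0.00071480)
√(x(576) - 79164)/t = √((4 + 2*576³) - 79164)/(-1/1399) = √((4 + 2*191102976) - 79164)*(-1399) = √((4 + 382205952) - 79164)*(-1399) = √(382205956 - 79164)*(-1399) = √382126792*(-1399) = (2*√95531698)*(-1399) = -2798*√95531698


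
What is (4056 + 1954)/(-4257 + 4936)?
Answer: 6010/679 ≈ 8.8513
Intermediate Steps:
(4056 + 1954)/(-4257 + 4936) = 6010/679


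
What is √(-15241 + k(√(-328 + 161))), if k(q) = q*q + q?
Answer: √(-15408 + I*√167) ≈ 0.0521 + 124.13*I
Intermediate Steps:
k(q) = q + q² (k(q) = q² + q = q + q²)
√(-15241 + k(√(-328 + 161))) = √(-15241 + √(-328 + 161)*(1 + √(-328 + 161))) = √(-15241 + √(-167)*(1 + √(-167))) = √(-15241 + (I*√167)*(1 + I*√167)) = √(-15241 + I*√167*(1 + I*√167))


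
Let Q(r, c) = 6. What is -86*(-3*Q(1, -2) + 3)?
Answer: 1290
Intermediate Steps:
-86*(-3*Q(1, -2) + 3) = -86*(-3*6 + 3) = -86*(-18 + 3) = -86*(-15) = 1290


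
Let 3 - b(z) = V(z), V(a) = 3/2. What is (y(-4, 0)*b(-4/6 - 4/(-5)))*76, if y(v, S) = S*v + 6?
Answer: 684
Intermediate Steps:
y(v, S) = 6 + S*v
V(a) = 3/2 (V(a) = 3*(½) = 3/2)
b(z) = 3/2 (b(z) = 3 - 1*3/2 = 3 - 3/2 = 3/2)
(y(-4, 0)*b(-4/6 - 4/(-5)))*76 = ((6 + 0*(-4))*(3/2))*76 = ((6 + 0)*(3/2))*76 = (6*(3/2))*76 = 9*76 = 684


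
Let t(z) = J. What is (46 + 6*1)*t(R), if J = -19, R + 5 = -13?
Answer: -988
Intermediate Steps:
R = -18 (R = -5 - 13 = -18)
t(z) = -19
(46 + 6*1)*t(R) = (46 + 6*1)*(-19) = (46 + 6)*(-19) = 52*(-19) = -988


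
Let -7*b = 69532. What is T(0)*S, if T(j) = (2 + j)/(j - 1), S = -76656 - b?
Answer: 934120/7 ≈ 1.3345e+5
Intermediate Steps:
b = -69532/7 (b = -⅐*69532 = -69532/7 ≈ -9933.1)
S = -467060/7 (S = -76656 - 1*(-69532/7) = -76656 + 69532/7 = -467060/7 ≈ -66723.)
T(j) = (2 + j)/(-1 + j)
T(0)*S = ((2 + 0)/(-1 + 0))*(-467060/7) = (2/(-1))*(-467060/7) = -1*2*(-467060/7) = -2*(-467060/7) = 934120/7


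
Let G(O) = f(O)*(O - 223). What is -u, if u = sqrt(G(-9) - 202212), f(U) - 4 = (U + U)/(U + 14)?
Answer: -2*I*sqrt(1264405)/5 ≈ -449.78*I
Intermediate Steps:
f(U) = 4 + 2*U/(14 + U) (f(U) = 4 + (U + U)/(U + 14) = 4 + (2*U)/(14 + U) = 4 + 2*U/(14 + U))
G(O) = 2*(-223 + O)*(28 + 3*O)/(14 + O) (G(O) = (2*(28 + 3*O)/(14 + O))*(O - 223) = (2*(28 + 3*O)/(14 + O))*(-223 + O) = 2*(-223 + O)*(28 + 3*O)/(14 + O))
u = 2*I*sqrt(1264405)/5 (u = sqrt(2*(-223 - 9)*(28 + 3*(-9))/(14 - 9) - 202212) = sqrt(2*(-232)*(28 - 27)/5 - 202212) = sqrt(2*(1/5)*(-232)*1 - 202212) = sqrt(-464/5 - 202212) = sqrt(-1011524/5) = 2*I*sqrt(1264405)/5 ≈ 449.78*I)
-u = -2*I*sqrt(1264405)/5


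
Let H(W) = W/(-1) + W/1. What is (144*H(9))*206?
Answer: 0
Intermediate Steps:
H(W) = 0 (H(W) = W*(-1) + W*1 = -W + W = 0)
(144*H(9))*206 = (144*0)*206 = 0*206 = 0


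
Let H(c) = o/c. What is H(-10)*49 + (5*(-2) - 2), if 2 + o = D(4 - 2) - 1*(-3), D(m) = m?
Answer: -267/10 ≈ -26.700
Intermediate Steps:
o = 3 (o = -2 + ((4 - 2) - 1*(-3)) = -2 + (2 + 3) = -2 + 5 = 3)
H(c) = 3/c
H(-10)*49 + (5*(-2) - 2) = (3/(-10))*49 + (5*(-2) - 2) = (3*(-1/10))*49 + (-10 - 2) = -3/10*49 - 12 = -147/10 - 12 = -267/10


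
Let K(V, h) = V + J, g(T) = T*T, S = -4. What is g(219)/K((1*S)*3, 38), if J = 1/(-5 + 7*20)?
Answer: -6474735/1619 ≈ -3999.2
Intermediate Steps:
J = 1/135 (J = 1/(-5 + 140) = 1/135 ≈ 0.0074074)
g(T) = T**2
K(V, h) = 1/135 + V (K(V, h) = V + 1/135 = 1/135 + V)
g(219)/K((1*S)*3, 38) = 219**2/(1/135 + (1*(-4))*3) = 47961/(1/135 - 4*3) = 47961/(1/135 - 12) = 47961/(-1619/135) = 47961*(-135/1619) = -6474735/1619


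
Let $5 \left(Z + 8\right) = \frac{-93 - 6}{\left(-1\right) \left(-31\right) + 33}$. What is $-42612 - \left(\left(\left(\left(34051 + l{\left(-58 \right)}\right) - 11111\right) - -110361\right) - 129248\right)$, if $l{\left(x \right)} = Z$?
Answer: $- \frac{14930141}{320} \approx -46657.0$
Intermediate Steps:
$Z = - \frac{2659}{320}$ ($Z = -8 + \frac{\left(-93 - 6\right) \frac{1}{\left(-1\right) \left(-31\right) + 33}}{5} = -8 + \frac{\left(-99\right) \frac{1}{31 + 33}}{5} = -8 + \frac{\left(-99\right) \frac{1}{64}}{5} = -8 + \frac{1}{5} \left(- \frac{99}{64}\right) = -8 - \frac{99}{320} = - \frac{2659}{320} \approx -8.3094$)
$l{\left(x \right)} = - \frac{2659}{320}$
$-42612 - \left(\left(\left(\left(34051 + l{\left(-58 \right)}\right) - 11111\right) - -110361\right) - 129248\right) = -42612 - \left(\left(\left(\left(34051 - \frac{2659}{320}\right) - 11111\right) - -110361\right) - 129248\right) = -42612 - \left(\left(\left(\frac{10893661}{320} - 11111\right) + 110361\right) - 129248\right) = -42612 - \left(\left(\frac{7338141}{320} + 110361\right) - 129248\right) = -42612 - \left(\frac{42653661}{320} - 129248\right) = -42612 - \frac{1294301}{320} = - \frac{14930141}{320}$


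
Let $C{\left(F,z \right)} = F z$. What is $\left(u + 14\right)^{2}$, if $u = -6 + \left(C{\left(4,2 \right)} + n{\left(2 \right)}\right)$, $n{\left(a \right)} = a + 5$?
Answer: $529$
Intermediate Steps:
$n{\left(a \right)} = 5 + a$
$u = 9$ ($u = -6 + \left(4 \cdot 2 + \left(5 + 2\right)\right) = -6 + \left(8 + 7\right) = -6 + 15 = 9$)
$\left(u + 14\right)^{2} = \left(9 + 14\right)^{2} = 23^{2} = 529$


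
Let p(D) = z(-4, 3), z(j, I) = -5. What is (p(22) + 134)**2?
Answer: 16641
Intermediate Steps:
p(D) = -5
(p(22) + 134)**2 = (-5 + 134)**2 = 129**2 = 16641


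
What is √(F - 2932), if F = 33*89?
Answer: √5 ≈ 2.2361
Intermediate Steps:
F = 2937
√(F - 2932) = √(2937 - 2932) = √5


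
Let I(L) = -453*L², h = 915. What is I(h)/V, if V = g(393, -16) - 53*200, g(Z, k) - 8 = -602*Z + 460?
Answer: 379262925/246718 ≈ 1537.2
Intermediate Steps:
g(Z, k) = 468 - 602*Z (g(Z, k) = 8 + (-602*Z + 460) = 8 + (460 - 602*Z) = 468 - 602*Z)
V = -246718 (V = (468 - 602*393) - 53*200 = (468 - 236586) - 1*10600 = -236118 - 10600 = -246718)
I(h)/V = -453*915²/(-246718) = -453*837225*(-1/246718) = -379262925*(-1/246718) = 379262925/246718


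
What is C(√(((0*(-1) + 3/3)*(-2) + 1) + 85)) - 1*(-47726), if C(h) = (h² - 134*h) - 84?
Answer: 47726 - 268*√21 ≈ 46498.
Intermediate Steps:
C(h) = -84 + h² - 134*h
C(√(((0*(-1) + 3/3)*(-2) + 1) + 85)) - 1*(-47726) = (-84 + (√(((0*(-1) + 3/3)*(-2) + 1) + 85))² - 134*√(((0*(-1) + 3/3)*(-2) + 1) + 85)) - 1*(-47726) = (-84 + (√(((0 + 3*(⅓))*(-2) + 1) + 85))² - 134*√(((0 + 3*(⅓))*(-2) + 1) + 85)) + 47726 = (-84 + (√(((0 + 1)*(-2) + 1) + 85))² - 134*√(((0 + 1)*(-2) + 1) + 85)) + 47726 = (-84 + (√((1*(-2) + 1) + 85))² - 134*√((1*(-2) + 1) + 85)) + 47726 = (-84 + (√((-2 + 1) + 85))² - 134*√((-2 + 1) + 85)) + 47726 = (-84 + (√(-1 + 85))² - 134*√(-1 + 85)) + 47726 = (-84 + (√84)² - 268*√21) + 47726 = (-84 + (2*√21)² - 268*√21) + 47726 = (-84 + 84 - 268*√21) + 47726 = -268*√21 + 47726 = 47726 - 268*√21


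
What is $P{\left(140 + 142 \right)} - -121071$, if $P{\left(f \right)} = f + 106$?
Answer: $121459$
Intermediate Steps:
$P{\left(f \right)} = 106 + f$
$P{\left(140 + 142 \right)} - -121071 = \left(106 + \left(140 + 142\right)\right) - -121071 = \left(106 + 282\right) + 121071 = 388 + 121071 = 121459$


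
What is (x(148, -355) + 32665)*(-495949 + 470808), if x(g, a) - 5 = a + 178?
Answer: -816906513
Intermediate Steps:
x(g, a) = 183 + a (x(g, a) = 5 + (a + 178) = 5 + (178 + a) = 183 + a)
(x(148, -355) + 32665)*(-495949 + 470808) = ((183 - 355) + 32665)*(-495949 + 470808) = (-172 + 32665)*(-25141) = 32493*(-25141) = -816906513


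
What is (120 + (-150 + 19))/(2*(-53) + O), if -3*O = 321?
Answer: 11/213 ≈ 0.051643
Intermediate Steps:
O = -107 (O = -⅓*321 = -107)
(120 + (-150 + 19))/(2*(-53) + O) = (120 + (-150 + 19))/(2*(-53) - 107) = (120 - 131)/(-106 - 107) = -11/(-213) = -11*(-1/213) = 11/213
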